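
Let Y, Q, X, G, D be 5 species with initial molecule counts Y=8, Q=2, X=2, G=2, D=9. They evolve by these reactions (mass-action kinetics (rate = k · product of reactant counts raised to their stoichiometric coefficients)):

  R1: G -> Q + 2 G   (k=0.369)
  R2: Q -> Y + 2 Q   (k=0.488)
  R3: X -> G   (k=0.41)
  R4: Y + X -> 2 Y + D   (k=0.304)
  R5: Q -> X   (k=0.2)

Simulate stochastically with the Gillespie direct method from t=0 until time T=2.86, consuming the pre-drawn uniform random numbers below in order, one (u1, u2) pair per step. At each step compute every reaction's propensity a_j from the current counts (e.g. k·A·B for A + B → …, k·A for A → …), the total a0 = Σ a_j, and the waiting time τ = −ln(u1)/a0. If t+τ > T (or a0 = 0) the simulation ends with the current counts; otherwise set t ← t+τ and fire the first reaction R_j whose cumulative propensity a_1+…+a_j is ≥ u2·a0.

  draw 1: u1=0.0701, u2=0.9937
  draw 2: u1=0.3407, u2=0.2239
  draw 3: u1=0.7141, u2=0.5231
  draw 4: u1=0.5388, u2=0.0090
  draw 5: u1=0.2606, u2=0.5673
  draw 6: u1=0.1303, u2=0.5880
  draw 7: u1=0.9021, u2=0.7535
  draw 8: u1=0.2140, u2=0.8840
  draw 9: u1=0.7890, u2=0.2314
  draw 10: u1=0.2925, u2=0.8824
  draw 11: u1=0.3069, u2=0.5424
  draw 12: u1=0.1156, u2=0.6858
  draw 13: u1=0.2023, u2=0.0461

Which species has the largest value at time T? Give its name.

Dominant species at T: Y

t=0.000: Y=8 Q=2 X=2 G=2 D=9
Draw 1: a1=0.738, a2=0.976, a3=0.820, a4=4.864, a5=0.400, a0=7.798; τ=−ln(0.0701)/7.798=0.341 → t=0.341; u2·a0=0.9937·7.798=7.749; a1+…+a4=7.398 < 7.749 ≤ a1+…+a5=7.798 → R5 fires; Y=8 Q=1 X=3 G=2 D=9
Draw 2: a1=0.738, a2=0.488, a3=1.230, a4=7.296, a5=0.200, a0=9.952; τ=−ln(0.3407)/9.952=0.108 → t=0.449; u2·a0=0.2239·9.952=2.228; a1+a2=1.226 < 2.228 ≤ a1+…+a3=2.456 → R3 fires; Y=8 Q=1 X=2 G=3 D=9
Draw 3: a1=1.107, a2=0.488, a3=0.820, a4=4.864, a5=0.200, a0=7.479; τ=−ln(0.7141)/7.479=0.045 → t=0.494; u2·a0=0.5231·7.479=3.912; a1+…+a3=2.415 < 3.912 ≤ a1+…+a4=7.279 → R4 fires; Y=9 Q=1 X=1 G=3 D=10
Draw 4: a1=1.107, a2=0.488, a3=0.410, a4=2.736, a5=0.200, a0=4.941; τ=−ln(0.5388)/4.941=0.125 → t=0.619; u2·a0=0.0090·4.941=0.044 ≤ a1=1.107 → R1 fires; Y=9 Q=2 X=1 G=4 D=10
Draw 5: a1=1.476, a2=0.976, a3=0.410, a4=2.736, a5=0.400, a0=5.998; τ=−ln(0.2606)/5.998=0.224 → t=0.843; u2·a0=0.5673·5.998=3.403; a1+…+a3=2.862 < 3.403 ≤ a1+…+a4=5.598 → R4 fires; Y=10 Q=2 X=0 G=4 D=11
Draw 6: a1=1.476, a2=0.976, a3=0.000, a4=0.000, a5=0.400, a0=2.852; τ=−ln(0.1303)/2.852=0.715 → t=1.558; u2·a0=0.5880·2.852=1.677; a1=1.476 < 1.677 ≤ a1+a2=2.452 → R2 fires; Y=11 Q=3 X=0 G=4 D=11
Draw 7: a1=1.476, a2=1.464, a3=0.000, a4=0.000, a5=0.600, a0=3.540; τ=−ln(0.9021)/3.540=0.029 → t=1.587; u2·a0=0.7535·3.540=2.667; a1=1.476 < 2.667 ≤ a1+a2=2.940 → R2 fires; Y=12 Q=4 X=0 G=4 D=11
Draw 8: a1=1.476, a2=1.952, a3=0.000, a4=0.000, a5=0.800, a0=4.228; τ=−ln(0.2140)/4.228=0.365 → t=1.952; u2·a0=0.8840·4.228=3.738; a1+…+a4=3.428 < 3.738 ≤ a1+…+a5=4.228 → R5 fires; Y=12 Q=3 X=1 G=4 D=11
Draw 9: a1=1.476, a2=1.464, a3=0.410, a4=3.648, a5=0.600, a0=7.598; τ=−ln(0.7890)/7.598=0.031 → t=1.983; u2·a0=0.2314·7.598=1.758; a1=1.476 < 1.758 ≤ a1+a2=2.940 → R2 fires; Y=13 Q=4 X=1 G=4 D=11
Draw 10: a1=1.476, a2=1.952, a3=0.410, a4=3.952, a5=0.800, a0=8.590; τ=−ln(0.2925)/8.590=0.143 → t=2.126; u2·a0=0.8824·8.590=7.580; a1+…+a3=3.838 < 7.580 ≤ a1+…+a4=7.790 → R4 fires; Y=14 Q=4 X=0 G=4 D=12
Draw 11: a1=1.476, a2=1.952, a3=0.000, a4=0.000, a5=0.800, a0=4.228; τ=−ln(0.3069)/4.228=0.279 → t=2.405; u2·a0=0.5424·4.228=2.293; a1=1.476 < 2.293 ≤ a1+a2=3.428 → R2 fires; Y=15 Q=5 X=0 G=4 D=12
Draw 12: a1=1.476, a2=2.440, a3=0.000, a4=0.000, a5=1.000, a0=4.916; τ=−ln(0.1156)/4.916=0.439 → t=2.844; u2·a0=0.6858·4.916=3.371; a1=1.476 < 3.371 ≤ a1+a2=3.916 → R2 fires; Y=16 Q=6 X=0 G=4 D=12
Draw 13: a1=1.476, a2=2.928, a3=0.000, a4=0.000, a5=1.200, a0=5.604; τ=−ln(0.2023)/5.604=0.285 → t=3.129 > T=2.86: stop.
At T=2.86: Y=16 Q=6 X=0 G=4 D=12; the largest is Y.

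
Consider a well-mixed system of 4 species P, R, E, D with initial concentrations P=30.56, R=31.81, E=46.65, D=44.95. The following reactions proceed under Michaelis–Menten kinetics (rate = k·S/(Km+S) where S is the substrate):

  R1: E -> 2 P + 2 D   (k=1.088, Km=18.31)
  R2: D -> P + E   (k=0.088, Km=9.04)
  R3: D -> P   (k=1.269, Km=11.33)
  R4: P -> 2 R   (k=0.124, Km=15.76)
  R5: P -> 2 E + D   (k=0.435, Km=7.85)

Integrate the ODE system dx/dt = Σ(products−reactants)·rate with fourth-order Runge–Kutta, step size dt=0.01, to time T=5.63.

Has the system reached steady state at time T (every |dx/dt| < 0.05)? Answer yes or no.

Steady state at T: no

RK4 with dt=0.01: 563 steps to T=5.63. Trajectory (selected grid times):
t=0.00: P=30.56 R=31.81 E=46.65 D=44.95
t=0.63: P=31.96 R=31.91 E=46.64 D=45.47
t=1.25: P=33.33 R=32.02 E=46.64 D=45.98
t=1.88: P=34.73 R=32.12 E=46.64 D=46.50
t=2.50: P=36.11 R=32.23 E=46.64 D=47.01
t=3.13: P=37.50 R=32.34 E=46.65 D=47.53
t=3.75: P=38.87 R=32.45 E=46.66 D=48.04
t=4.38: P=40.27 R=32.56 E=46.67 D=48.56
t=5.00: P=41.64 R=32.67 E=46.68 D=49.07
t=5.63: P=43.03 R=32.79 E=46.70 D=49.59
Rates at T: R1=0.7816, R2=0.0744, R3=1.0330, R4=0.0908, R5=0.3679
dx/dt at T (Σ net stoichiometry × rate): P=+2.2119, R=+0.1815, E=+0.0287, D=+0.8236
Largest |dx/dt| is |+2.2119| (P) ≥ 0.05 → not steady.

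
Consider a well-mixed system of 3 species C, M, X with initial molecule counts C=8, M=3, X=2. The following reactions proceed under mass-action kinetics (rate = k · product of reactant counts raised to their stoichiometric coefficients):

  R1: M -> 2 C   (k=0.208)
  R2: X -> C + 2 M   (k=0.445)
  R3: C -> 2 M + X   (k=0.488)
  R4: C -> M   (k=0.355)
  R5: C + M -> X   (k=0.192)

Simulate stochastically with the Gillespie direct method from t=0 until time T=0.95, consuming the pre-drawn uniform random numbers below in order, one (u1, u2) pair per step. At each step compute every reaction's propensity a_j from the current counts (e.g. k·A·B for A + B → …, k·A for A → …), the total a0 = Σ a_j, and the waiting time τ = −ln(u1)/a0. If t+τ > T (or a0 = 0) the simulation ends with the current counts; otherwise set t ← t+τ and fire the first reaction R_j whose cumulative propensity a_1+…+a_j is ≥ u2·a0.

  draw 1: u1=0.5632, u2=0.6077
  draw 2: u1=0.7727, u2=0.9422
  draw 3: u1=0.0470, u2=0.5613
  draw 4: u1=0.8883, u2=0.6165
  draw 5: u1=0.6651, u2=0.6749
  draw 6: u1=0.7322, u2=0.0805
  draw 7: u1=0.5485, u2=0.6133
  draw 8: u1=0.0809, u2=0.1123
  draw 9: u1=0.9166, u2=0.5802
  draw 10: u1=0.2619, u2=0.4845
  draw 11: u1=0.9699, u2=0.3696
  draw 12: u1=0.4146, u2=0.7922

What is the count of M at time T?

M at T = 8

t=0.000: C=8 M=3 X=2
Draw 1: a1=0.624, a2=0.890, a3=3.904, a4=2.840, a5=4.608, a0=12.866; τ=−ln(0.5632)/12.866=0.045 → t=0.045; u2·a0=0.6077·12.866=7.819; a1+…+a3=5.418 < 7.819 ≤ a1+…+a4=8.258 → R4 fires; C=7 M=4 X=2
Draw 2: a1=0.832, a2=0.890, a3=3.416, a4=2.485, a5=5.376, a0=12.999; τ=−ln(0.7727)/12.999=0.020 → t=0.064; u2·a0=0.9422·12.999=12.248; a1+…+a4=7.623 < 12.248 ≤ a1+…+a5=12.999 → R5 fires; C=6 M=3 X=3
Draw 3: a1=0.624, a2=1.335, a3=2.928, a4=2.130, a5=3.456, a0=10.473; τ=−ln(0.0470)/10.473=0.292 → t=0.356; u2·a0=0.5613·10.473=5.878; a1+…+a3=4.887 < 5.878 ≤ a1+…+a4=7.017 → R4 fires; C=5 M=4 X=3
Draw 4: a1=0.832, a2=1.335, a3=2.440, a4=1.775, a5=3.840, a0=10.222; τ=−ln(0.8883)/10.222=0.012 → t=0.368; u2·a0=0.6165·10.222=6.302; a1+…+a3=4.607 < 6.302 ≤ a1+…+a4=6.382 → R4 fires; C=4 M=5 X=3
Draw 5: a1=1.040, a2=1.335, a3=1.952, a4=1.420, a5=3.840, a0=9.587; τ=−ln(0.6651)/9.587=0.043 → t=0.411; u2·a0=0.6749·9.587=6.470; a1+…+a4=5.747 < 6.470 ≤ a1+…+a5=9.587 → R5 fires; C=3 M=4 X=4
Draw 6: a1=0.832, a2=1.780, a3=1.464, a4=1.065, a5=2.304, a0=7.445; τ=−ln(0.7322)/7.445=0.042 → t=0.452; u2·a0=0.0805·7.445=0.599 ≤ a1=0.832 → R1 fires; C=5 M=3 X=4
Draw 7: a1=0.624, a2=1.780, a3=2.440, a4=1.775, a5=2.880, a0=9.499; τ=−ln(0.5485)/9.499=0.063 → t=0.516; u2·a0=0.6133·9.499=5.826; a1+…+a3=4.844 < 5.826 ≤ a1+…+a4=6.619 → R4 fires; C=4 M=4 X=4
Draw 8: a1=0.832, a2=1.780, a3=1.952, a4=1.420, a5=3.072, a0=9.056; τ=−ln(0.0809)/9.056=0.278 → t=0.793; u2·a0=0.1123·9.056=1.017; a1=0.832 < 1.017 ≤ a1+a2=2.612 → R2 fires; C=5 M=6 X=3
Draw 9: a1=1.248, a2=1.335, a3=2.440, a4=1.775, a5=5.760, a0=12.558; τ=−ln(0.9166)/12.558=0.007 → t=0.800; u2·a0=0.5802·12.558=7.286; a1+…+a4=6.798 < 7.286 ≤ a1+…+a5=12.558 → R5 fires; C=4 M=5 X=4
Draw 10: a1=1.040, a2=1.780, a3=1.952, a4=1.420, a5=3.840, a0=10.032; τ=−ln(0.2619)/10.032=0.134 → t=0.934; u2·a0=0.4845·10.032=4.861; a1+…+a3=4.772 < 4.861 ≤ a1+…+a4=6.192 → R4 fires; C=3 M=6 X=4
Draw 11: a1=1.248, a2=1.780, a3=1.464, a4=1.065, a5=3.456, a0=9.013; τ=−ln(0.9699)/9.013=0.003 → t=0.937; u2·a0=0.3696·9.013=3.331; a1+a2=3.028 < 3.331 ≤ a1+…+a3=4.492 → R3 fires; C=2 M=8 X=5
Draw 12: a1=1.664, a2=2.225, a3=0.976, a4=0.710, a5=3.072, a0=8.647; τ=−ln(0.4146)/8.647=0.102 → t=1.039 > T=0.95: stop.
Read off M at T=0.95: 8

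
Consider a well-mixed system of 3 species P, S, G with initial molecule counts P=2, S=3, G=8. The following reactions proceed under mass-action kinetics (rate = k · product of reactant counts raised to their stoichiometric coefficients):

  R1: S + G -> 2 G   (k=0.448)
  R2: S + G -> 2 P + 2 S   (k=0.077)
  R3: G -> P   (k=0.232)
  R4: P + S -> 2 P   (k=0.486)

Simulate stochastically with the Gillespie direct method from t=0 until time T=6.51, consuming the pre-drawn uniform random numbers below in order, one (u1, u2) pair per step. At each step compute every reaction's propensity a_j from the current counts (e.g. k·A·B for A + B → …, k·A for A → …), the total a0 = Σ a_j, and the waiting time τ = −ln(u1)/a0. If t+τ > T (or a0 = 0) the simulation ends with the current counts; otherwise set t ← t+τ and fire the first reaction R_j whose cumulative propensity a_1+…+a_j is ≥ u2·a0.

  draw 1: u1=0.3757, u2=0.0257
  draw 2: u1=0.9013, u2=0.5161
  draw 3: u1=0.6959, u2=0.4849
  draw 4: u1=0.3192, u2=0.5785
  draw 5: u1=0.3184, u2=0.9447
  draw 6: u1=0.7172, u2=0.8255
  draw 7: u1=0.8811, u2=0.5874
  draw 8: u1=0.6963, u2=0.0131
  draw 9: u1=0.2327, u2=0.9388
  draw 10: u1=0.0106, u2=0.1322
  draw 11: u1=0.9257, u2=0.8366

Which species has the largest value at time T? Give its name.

t=0.000: P=2 S=3 G=8
Draw 1: a1=10.752, a2=1.848, a3=1.856, a4=2.916, a0=17.372; τ=−ln(0.3757)/17.372=0.056 → t=0.056; u2·a0=0.0257·17.372=0.446 ≤ a1=10.752 → R1 fires; P=2 S=2 G=9
Draw 2: a1=8.064, a2=1.386, a3=2.088, a4=1.944, a0=13.482; τ=−ln(0.9013)/13.482=0.008 → t=0.064; u2·a0=0.5161·13.482=6.958 ≤ a1=8.064 → R1 fires; P=2 S=1 G=10
Draw 3: a1=4.480, a2=0.770, a3=2.320, a4=0.972, a0=8.542; τ=−ln(0.6959)/8.542=0.042 → t=0.107; u2·a0=0.4849·8.542=4.142 ≤ a1=4.480 → R1 fires; P=2 S=0 G=11
Draw 4: a1=0.000, a2=0.000, a3=2.552, a4=0.000, a0=2.552; τ=−ln(0.3192)/2.552=0.447 → t=0.554; u2·a0=0.5785·2.552=1.476; a1+a2=0.000 < 1.476 ≤ a1+…+a3=2.552 → R3 fires; P=3 S=0 G=10
Draw 5: a1=0.000, a2=0.000, a3=2.320, a4=0.000, a0=2.320; τ=−ln(0.3184)/2.320=0.493 → t=1.047; u2·a0=0.9447·2.320=2.192; a1+a2=0.000 < 2.192 ≤ a1+…+a3=2.320 → R3 fires; P=4 S=0 G=9
Draw 6: a1=0.000, a2=0.000, a3=2.088, a4=0.000, a0=2.088; τ=−ln(0.7172)/2.088=0.159 → t=1.206; u2·a0=0.8255·2.088=1.724; a1+a2=0.000 < 1.724 ≤ a1+…+a3=2.088 → R3 fires; P=5 S=0 G=8
Draw 7: a1=0.000, a2=0.000, a3=1.856, a4=0.000, a0=1.856; τ=−ln(0.8811)/1.856=0.068 → t=1.275; u2·a0=0.5874·1.856=1.090; a1+a2=0.000 < 1.090 ≤ a1+…+a3=1.856 → R3 fires; P=6 S=0 G=7
Draw 8: a1=0.000, a2=0.000, a3=1.624, a4=0.000, a0=1.624; τ=−ln(0.6963)/1.624=0.223 → t=1.498; u2·a0=0.0131·1.624=0.021; a1+a2=0.000 < 0.021 ≤ a1+…+a3=1.624 → R3 fires; P=7 S=0 G=6
Draw 9: a1=0.000, a2=0.000, a3=1.392, a4=0.000, a0=1.392; τ=−ln(0.2327)/1.392=1.047 → t=2.545; u2·a0=0.9388·1.392=1.307; a1+a2=0.000 < 1.307 ≤ a1+…+a3=1.392 → R3 fires; P=8 S=0 G=5
Draw 10: a1=0.000, a2=0.000, a3=1.160, a4=0.000, a0=1.160; τ=−ln(0.0106)/1.160=3.920 → t=6.465; u2·a0=0.1322·1.160=0.153; a1+a2=0.000 < 0.153 ≤ a1+…+a3=1.160 → R3 fires; P=9 S=0 G=4
Draw 11: a1=0.000, a2=0.000, a3=0.928, a4=0.000, a0=0.928; τ=−ln(0.9257)/0.928=0.083 → t=6.548 > T=6.51: stop.
At T=6.51: P=9 S=0 G=4; the largest is P.

Dominant species at T: P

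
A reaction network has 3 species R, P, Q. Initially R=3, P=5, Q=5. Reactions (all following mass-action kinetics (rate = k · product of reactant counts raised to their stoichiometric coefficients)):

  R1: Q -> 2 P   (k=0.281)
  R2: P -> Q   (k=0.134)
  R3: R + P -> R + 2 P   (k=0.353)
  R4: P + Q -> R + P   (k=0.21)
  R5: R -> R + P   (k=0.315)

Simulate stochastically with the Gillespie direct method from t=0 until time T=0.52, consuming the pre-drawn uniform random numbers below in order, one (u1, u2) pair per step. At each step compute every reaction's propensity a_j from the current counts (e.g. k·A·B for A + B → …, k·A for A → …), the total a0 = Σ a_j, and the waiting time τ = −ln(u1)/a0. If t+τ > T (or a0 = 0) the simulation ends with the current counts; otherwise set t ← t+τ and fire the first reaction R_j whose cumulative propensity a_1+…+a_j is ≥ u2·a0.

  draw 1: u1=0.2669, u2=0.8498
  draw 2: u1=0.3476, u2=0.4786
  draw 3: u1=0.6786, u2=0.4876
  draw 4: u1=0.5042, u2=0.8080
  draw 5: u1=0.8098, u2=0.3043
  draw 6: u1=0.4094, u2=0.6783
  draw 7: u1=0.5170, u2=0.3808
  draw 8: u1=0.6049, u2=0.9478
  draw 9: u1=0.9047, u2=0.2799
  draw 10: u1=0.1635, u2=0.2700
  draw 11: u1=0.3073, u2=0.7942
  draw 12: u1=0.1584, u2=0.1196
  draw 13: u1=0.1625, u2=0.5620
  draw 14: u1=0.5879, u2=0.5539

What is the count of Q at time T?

t=0.000: R=3 P=5 Q=5
Draw 1: a1=1.405, a2=0.670, a3=5.295, a4=5.250, a5=0.945, a0=13.565; τ=−ln(0.2669)/13.565=0.097 → t=0.097; u2·a0=0.8498·13.565=11.528; a1+…+a3=7.370 < 11.528 ≤ a1+…+a4=12.620 → R4 fires; R=4 P=5 Q=4
Draw 2: a1=1.124, a2=0.670, a3=7.060, a4=4.200, a5=1.260, a0=14.314; τ=−ln(0.3476)/14.314=0.074 → t=0.171; u2·a0=0.4786·14.314=6.851; a1+a2=1.794 < 6.851 ≤ a1+…+a3=8.854 → R3 fires; R=4 P=6 Q=4
Draw 3: a1=1.124, a2=0.804, a3=8.472, a4=5.040, a5=1.260, a0=16.700; τ=−ln(0.6786)/16.700=0.023 → t=0.194; u2·a0=0.4876·16.700=8.143; a1+a2=1.928 < 8.143 ≤ a1+…+a3=10.400 → R3 fires; R=4 P=7 Q=4
Draw 4: a1=1.124, a2=0.938, a3=9.884, a4=5.880, a5=1.260, a0=19.086; τ=−ln(0.5042)/19.086=0.036 → t=0.230; u2·a0=0.8080·19.086=15.421; a1+…+a3=11.946 < 15.421 ≤ a1+…+a4=17.826 → R4 fires; R=5 P=7 Q=3
Draw 5: a1=0.843, a2=0.938, a3=12.355, a4=4.410, a5=1.575, a0=20.121; τ=−ln(0.8098)/20.121=0.010 → t=0.241; u2·a0=0.3043·20.121=6.123; a1+a2=1.781 < 6.123 ≤ a1+…+a3=14.136 → R3 fires; R=5 P=8 Q=3
Draw 6: a1=0.843, a2=1.072, a3=14.120, a4=5.040, a5=1.575, a0=22.650; τ=−ln(0.4094)/22.650=0.039 → t=0.280; u2·a0=0.6783·22.650=15.363; a1+a2=1.915 < 15.363 ≤ a1+…+a3=16.035 → R3 fires; R=5 P=9 Q=3
Draw 7: a1=0.843, a2=1.206, a3=15.885, a4=5.670, a5=1.575, a0=25.179; τ=−ln(0.5170)/25.179=0.026 → t=0.306; u2·a0=0.3808·25.179=9.588; a1+a2=2.049 < 9.588 ≤ a1+…+a3=17.934 → R3 fires; R=5 P=10 Q=3
Draw 8: a1=0.843, a2=1.340, a3=17.650, a4=6.300, a5=1.575, a0=27.708; τ=−ln(0.6049)/27.708=0.018 → t=0.325; u2·a0=0.9478·27.708=26.262; a1+…+a4=26.133 < 26.262 ≤ a1+…+a5=27.708 → R5 fires; R=5 P=11 Q=3
Draw 9: a1=0.843, a2=1.474, a3=19.415, a4=6.930, a5=1.575, a0=30.237; τ=−ln(0.9047)/30.237=0.003 → t=0.328; u2·a0=0.2799·30.237=8.463; a1+a2=2.317 < 8.463 ≤ a1+…+a3=21.732 → R3 fires; R=5 P=12 Q=3
Draw 10: a1=0.843, a2=1.608, a3=21.180, a4=7.560, a5=1.575, a0=32.766; τ=−ln(0.1635)/32.766=0.055 → t=0.383; u2·a0=0.2700·32.766=8.847; a1+a2=2.451 < 8.847 ≤ a1+…+a3=23.631 → R3 fires; R=5 P=13 Q=3
Draw 11: a1=0.843, a2=1.742, a3=22.945, a4=8.190, a5=1.575, a0=35.295; τ=−ln(0.3073)/35.295=0.033 → t=0.417; u2·a0=0.7942·35.295=28.031; a1+…+a3=25.530 < 28.031 ≤ a1+…+a4=33.720 → R4 fires; R=6 P=13 Q=2
Draw 12: a1=0.562, a2=1.742, a3=27.534, a4=5.460, a5=1.890, a0=37.188; τ=−ln(0.1584)/37.188=0.050 → t=0.466; u2·a0=0.1196·37.188=4.448; a1+a2=2.304 < 4.448 ≤ a1+…+a3=29.838 → R3 fires; R=6 P=14 Q=2
Draw 13: a1=0.562, a2=1.876, a3=29.652, a4=5.880, a5=1.890, a0=39.860; τ=−ln(0.1625)/39.860=0.046 → t=0.512; u2·a0=0.5620·39.860=22.401; a1+a2=2.438 < 22.401 ≤ a1+…+a3=32.090 → R3 fires; R=6 P=15 Q=2
Draw 14: a1=0.562, a2=2.010, a3=31.770, a4=6.300, a5=1.890, a0=42.532; τ=−ln(0.5879)/42.532=0.012 → t=0.524 > T=0.52: stop.
Read off Q at T=0.52: 2

Q at T = 2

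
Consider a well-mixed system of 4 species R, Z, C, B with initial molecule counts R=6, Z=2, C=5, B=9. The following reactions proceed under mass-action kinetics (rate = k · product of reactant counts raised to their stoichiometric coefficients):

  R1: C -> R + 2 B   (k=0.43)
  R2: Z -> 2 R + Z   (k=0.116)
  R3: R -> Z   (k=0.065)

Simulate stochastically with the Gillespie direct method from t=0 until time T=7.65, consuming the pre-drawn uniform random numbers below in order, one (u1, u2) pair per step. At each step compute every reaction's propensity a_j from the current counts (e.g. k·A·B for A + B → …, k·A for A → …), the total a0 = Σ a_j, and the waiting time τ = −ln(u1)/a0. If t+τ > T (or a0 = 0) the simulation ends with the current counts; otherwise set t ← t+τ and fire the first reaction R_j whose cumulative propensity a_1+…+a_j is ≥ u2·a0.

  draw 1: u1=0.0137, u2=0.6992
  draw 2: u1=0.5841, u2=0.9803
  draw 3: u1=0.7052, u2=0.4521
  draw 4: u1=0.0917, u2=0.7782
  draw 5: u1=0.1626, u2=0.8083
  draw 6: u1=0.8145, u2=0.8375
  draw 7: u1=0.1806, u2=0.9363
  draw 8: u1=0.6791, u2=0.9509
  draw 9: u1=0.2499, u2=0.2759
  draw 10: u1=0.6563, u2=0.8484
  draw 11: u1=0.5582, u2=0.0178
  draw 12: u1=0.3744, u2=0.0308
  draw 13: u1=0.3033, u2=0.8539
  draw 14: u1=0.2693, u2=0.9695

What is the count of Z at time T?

t=0.000: R=6 Z=2 C=5 B=9
Draw 1: a1=2.150, a2=0.232, a3=0.390, a0=2.772; τ=−ln(0.0137)/2.772=1.548 → t=1.548; u2·a0=0.6992·2.772=1.938 ≤ a1=2.150 → R1 fires; R=7 Z=2 C=4 B=11
Draw 2: a1=1.720, a2=0.232, a3=0.455, a0=2.407; τ=−ln(0.5841)/2.407=0.223 → t=1.771; u2·a0=0.9803·2.407=2.360; a1+a2=1.952 < 2.360 ≤ a1+…+a3=2.407 → R3 fires; R=6 Z=3 C=4 B=11
Draw 3: a1=1.720, a2=0.348, a3=0.390, a0=2.458; τ=−ln(0.7052)/2.458=0.142 → t=1.913; u2·a0=0.4521·2.458=1.111 ≤ a1=1.720 → R1 fires; R=7 Z=3 C=3 B=13
Draw 4: a1=1.290, a2=0.348, a3=0.455, a0=2.093; τ=−ln(0.0917)/2.093=1.142 → t=3.055; u2·a0=0.7782·2.093=1.629; a1=1.290 < 1.629 ≤ a1+a2=1.638 → R2 fires; R=9 Z=3 C=3 B=13
Draw 5: a1=1.290, a2=0.348, a3=0.585, a0=2.223; τ=−ln(0.1626)/2.223=0.817 → t=3.872; u2·a0=0.8083·2.223=1.797; a1+a2=1.638 < 1.797 ≤ a1+…+a3=2.223 → R3 fires; R=8 Z=4 C=3 B=13
Draw 6: a1=1.290, a2=0.464, a3=0.520, a0=2.274; τ=−ln(0.8145)/2.274=0.090 → t=3.962; u2·a0=0.8375·2.274=1.904; a1+a2=1.754 < 1.904 ≤ a1+…+a3=2.274 → R3 fires; R=7 Z=5 C=3 B=13
Draw 7: a1=1.290, a2=0.580, a3=0.455, a0=2.325; τ=−ln(0.1806)/2.325=0.736 → t=4.698; u2·a0=0.9363·2.325=2.177; a1+a2=1.870 < 2.177 ≤ a1+…+a3=2.325 → R3 fires; R=6 Z=6 C=3 B=13
Draw 8: a1=1.290, a2=0.696, a3=0.390, a0=2.376; τ=−ln(0.6791)/2.376=0.163 → t=4.861; u2·a0=0.9509·2.376=2.259; a1+a2=1.986 < 2.259 ≤ a1+…+a3=2.376 → R3 fires; R=5 Z=7 C=3 B=13
Draw 9: a1=1.290, a2=0.812, a3=0.325, a0=2.427; τ=−ln(0.2499)/2.427=0.571 → t=5.432; u2·a0=0.2759·2.427=0.670 ≤ a1=1.290 → R1 fires; R=6 Z=7 C=2 B=15
Draw 10: a1=0.860, a2=0.812, a3=0.390, a0=2.062; τ=−ln(0.6563)/2.062=0.204 → t=5.637; u2·a0=0.8484·2.062=1.749; a1+a2=1.672 < 1.749 ≤ a1+…+a3=2.062 → R3 fires; R=5 Z=8 C=2 B=15
Draw 11: a1=0.860, a2=0.928, a3=0.325, a0=2.113; τ=−ln(0.5582)/2.113=0.276 → t=5.913; u2·a0=0.0178·2.113=0.038 ≤ a1=0.860 → R1 fires; R=6 Z=8 C=1 B=17
Draw 12: a1=0.430, a2=0.928, a3=0.390, a0=1.748; τ=−ln(0.3744)/1.748=0.562 → t=6.475; u2·a0=0.0308·1.748=0.054 ≤ a1=0.430 → R1 fires; R=7 Z=8 C=0 B=19
Draw 13: a1=0.000, a2=0.928, a3=0.455, a0=1.383; τ=−ln(0.3033)/1.383=0.863 → t=7.337; u2·a0=0.8539·1.383=1.181; a1+a2=0.928 < 1.181 ≤ a1+…+a3=1.383 → R3 fires; R=6 Z=9 C=0 B=19
Draw 14: a1=0.000, a2=1.044, a3=0.390, a0=1.434; τ=−ln(0.2693)/1.434=0.915 → t=8.252 > T=7.65: stop.
Read off Z at T=7.65: 9

Z at T = 9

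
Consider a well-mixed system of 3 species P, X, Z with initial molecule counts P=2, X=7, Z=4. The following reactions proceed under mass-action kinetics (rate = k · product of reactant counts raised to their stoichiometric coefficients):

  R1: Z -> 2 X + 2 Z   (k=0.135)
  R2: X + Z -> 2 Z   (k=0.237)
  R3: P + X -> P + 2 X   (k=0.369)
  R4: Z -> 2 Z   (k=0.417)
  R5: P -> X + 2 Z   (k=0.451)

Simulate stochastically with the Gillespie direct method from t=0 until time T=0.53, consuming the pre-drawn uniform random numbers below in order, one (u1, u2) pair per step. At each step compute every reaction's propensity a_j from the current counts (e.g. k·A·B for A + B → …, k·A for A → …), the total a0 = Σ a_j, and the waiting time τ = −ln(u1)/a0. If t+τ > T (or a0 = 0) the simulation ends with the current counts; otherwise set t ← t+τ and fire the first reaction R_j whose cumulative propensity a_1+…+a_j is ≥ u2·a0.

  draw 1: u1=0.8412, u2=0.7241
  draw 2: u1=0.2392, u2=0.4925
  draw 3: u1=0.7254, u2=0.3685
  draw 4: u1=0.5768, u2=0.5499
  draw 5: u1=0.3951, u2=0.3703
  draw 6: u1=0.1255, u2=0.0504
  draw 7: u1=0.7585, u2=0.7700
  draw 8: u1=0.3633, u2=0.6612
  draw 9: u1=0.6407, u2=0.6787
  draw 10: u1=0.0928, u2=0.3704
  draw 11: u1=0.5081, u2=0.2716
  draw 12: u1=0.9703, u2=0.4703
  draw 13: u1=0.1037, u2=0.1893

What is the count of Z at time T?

Z at T = 10

t=0.000: P=2 X=7 Z=4
Draw 1: a1=0.540, a2=6.636, a3=5.166, a4=1.668, a5=0.902, a0=14.912; τ=−ln(0.8412)/14.912=0.012 → t=0.012; u2·a0=0.7241·14.912=10.798; a1+a2=7.176 < 10.798 ≤ a1+…+a3=12.342 → R3 fires; P=2 X=8 Z=4
Draw 2: a1=0.540, a2=7.584, a3=5.904, a4=1.668, a5=0.902, a0=16.598; τ=−ln(0.2392)/16.598=0.086 → t=0.098; u2·a0=0.4925·16.598=8.175; a1+a2=8.124 < 8.175 ≤ a1+…+a3=14.028 → R3 fires; P=2 X=9 Z=4
Draw 3: a1=0.540, a2=8.532, a3=6.642, a4=1.668, a5=0.902, a0=18.284; τ=−ln(0.7254)/18.284=0.018 → t=0.115; u2·a0=0.3685·18.284=6.738; a1=0.540 < 6.738 ≤ a1+a2=9.072 → R2 fires; P=2 X=8 Z=5
Draw 4: a1=0.675, a2=9.480, a3=5.904, a4=2.085, a5=0.902, a0=19.046; τ=−ln(0.5768)/19.046=0.029 → t=0.144; u2·a0=0.5499·19.046=10.473; a1+a2=10.155 < 10.473 ≤ a1+…+a3=16.059 → R3 fires; P=2 X=9 Z=5
Draw 5: a1=0.675, a2=10.665, a3=6.642, a4=2.085, a5=0.902, a0=20.969; τ=−ln(0.3951)/20.969=0.044 → t=0.189; u2·a0=0.3703·20.969=7.765; a1=0.675 < 7.765 ≤ a1+a2=11.340 → R2 fires; P=2 X=8 Z=6
Draw 6: a1=0.810, a2=11.376, a3=5.904, a4=2.502, a5=0.902, a0=21.494; τ=−ln(0.1255)/21.494=0.097 → t=0.285; u2·a0=0.0504·21.494=1.083; a1=0.810 < 1.083 ≤ a1+a2=12.186 → R2 fires; P=2 X=7 Z=7
Draw 7: a1=0.945, a2=11.613, a3=5.166, a4=2.919, a5=0.902, a0=21.545; τ=−ln(0.7585)/21.545=0.013 → t=0.298; u2·a0=0.7700·21.545=16.590; a1+a2=12.558 < 16.590 ≤ a1+…+a3=17.724 → R3 fires; P=2 X=8 Z=7
Draw 8: a1=0.945, a2=13.272, a3=5.904, a4=2.919, a5=0.902, a0=23.942; τ=−ln(0.3633)/23.942=0.042 → t=0.340; u2·a0=0.6612·23.942=15.830; a1+a2=14.217 < 15.830 ≤ a1+…+a3=20.121 → R3 fires; P=2 X=9 Z=7
Draw 9: a1=0.945, a2=14.931, a3=6.642, a4=2.919, a5=0.902, a0=26.339; τ=−ln(0.6407)/26.339=0.017 → t=0.357; u2·a0=0.6787·26.339=17.876; a1+a2=15.876 < 17.876 ≤ a1+…+a3=22.518 → R3 fires; P=2 X=10 Z=7
Draw 10: a1=0.945, a2=16.590, a3=7.380, a4=2.919, a5=0.902, a0=28.736; τ=−ln(0.0928)/28.736=0.083 → t=0.440; u2·a0=0.3704·28.736=10.644; a1=0.945 < 10.644 ≤ a1+a2=17.535 → R2 fires; P=2 X=9 Z=8
Draw 11: a1=1.080, a2=17.064, a3=6.642, a4=3.336, a5=0.902, a0=29.024; τ=−ln(0.5081)/29.024=0.023 → t=0.463; u2·a0=0.2716·29.024=7.883; a1=1.080 < 7.883 ≤ a1+a2=18.144 → R2 fires; P=2 X=8 Z=9
Draw 12: a1=1.215, a2=17.064, a3=5.904, a4=3.753, a5=0.902, a0=28.838; τ=−ln(0.9703)/28.838=0.001 → t=0.464; u2·a0=0.4703·28.838=13.563; a1=1.215 < 13.563 ≤ a1+a2=18.279 → R2 fires; P=2 X=7 Z=10
Draw 13: a1=1.350, a2=16.590, a3=5.166, a4=4.170, a5=0.902, a0=28.178; τ=−ln(0.1037)/28.178=0.080 → t=0.545 > T=0.53: stop.
Read off Z at T=0.53: 10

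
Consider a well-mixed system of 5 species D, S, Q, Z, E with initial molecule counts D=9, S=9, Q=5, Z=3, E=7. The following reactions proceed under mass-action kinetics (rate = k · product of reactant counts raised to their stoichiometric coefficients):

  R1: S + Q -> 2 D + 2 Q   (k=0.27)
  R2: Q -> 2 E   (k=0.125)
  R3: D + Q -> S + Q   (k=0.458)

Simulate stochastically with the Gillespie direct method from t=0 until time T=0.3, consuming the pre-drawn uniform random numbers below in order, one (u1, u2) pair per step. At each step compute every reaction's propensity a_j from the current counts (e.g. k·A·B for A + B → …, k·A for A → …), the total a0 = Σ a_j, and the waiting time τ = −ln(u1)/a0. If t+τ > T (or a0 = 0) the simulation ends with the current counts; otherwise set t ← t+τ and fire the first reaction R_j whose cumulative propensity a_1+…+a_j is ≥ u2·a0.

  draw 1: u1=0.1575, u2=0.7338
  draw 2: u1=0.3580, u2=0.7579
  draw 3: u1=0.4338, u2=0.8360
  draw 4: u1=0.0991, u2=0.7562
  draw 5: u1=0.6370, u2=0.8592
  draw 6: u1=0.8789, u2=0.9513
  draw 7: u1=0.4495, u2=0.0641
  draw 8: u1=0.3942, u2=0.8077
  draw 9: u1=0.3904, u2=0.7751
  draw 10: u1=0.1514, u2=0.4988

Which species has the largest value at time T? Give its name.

Dominant species at T: S

t=0.000: D=9 S=9 Q=5 Z=3 E=7
Draw 1: a1=12.150, a2=0.625, a3=20.610, a0=33.385; τ=−ln(0.1575)/33.385=0.055 → t=0.055; u2·a0=0.7338·33.385=24.498; a1+a2=12.775 < 24.498 ≤ a1+…+a3=33.385 → R3 fires; D=8 S=10 Q=5 Z=3 E=7
Draw 2: a1=13.500, a2=0.625, a3=18.320, a0=32.445; τ=−ln(0.3580)/32.445=0.032 → t=0.087; u2·a0=0.7579·32.445=24.590; a1+a2=14.125 < 24.590 ≤ a1+…+a3=32.445 → R3 fires; D=7 S=11 Q=5 Z=3 E=7
Draw 3: a1=14.850, a2=0.625, a3=16.030, a0=31.505; τ=−ln(0.4338)/31.505=0.027 → t=0.114; u2·a0=0.8360·31.505=26.338; a1+a2=15.475 < 26.338 ≤ a1+…+a3=31.505 → R3 fires; D=6 S=12 Q=5 Z=3 E=7
Draw 4: a1=16.200, a2=0.625, a3=13.740, a0=30.565; τ=−ln(0.0991)/30.565=0.076 → t=0.189; u2·a0=0.7562·30.565=23.113; a1+a2=16.825 < 23.113 ≤ a1+…+a3=30.565 → R3 fires; D=5 S=13 Q=5 Z=3 E=7
Draw 5: a1=17.550, a2=0.625, a3=11.450, a0=29.625; τ=−ln(0.6370)/29.625=0.015 → t=0.204; u2·a0=0.8592·29.625=25.454; a1+a2=18.175 < 25.454 ≤ a1+…+a3=29.625 → R3 fires; D=4 S=14 Q=5 Z=3 E=7
Draw 6: a1=18.900, a2=0.625, a3=9.160, a0=28.685; τ=−ln(0.8789)/28.685=0.005 → t=0.209; u2·a0=0.9513·28.685=27.288; a1+a2=19.525 < 27.288 ≤ a1+…+a3=28.685 → R3 fires; D=3 S=15 Q=5 Z=3 E=7
Draw 7: a1=20.250, a2=0.625, a3=6.870, a0=27.745; τ=−ln(0.4495)/27.745=0.029 → t=0.238; u2·a0=0.0641·27.745=1.778 ≤ a1=20.250 → R1 fires; D=5 S=14 Q=6 Z=3 E=7
Draw 8: a1=22.680, a2=0.750, a3=13.740, a0=37.170; τ=−ln(0.3942)/37.170=0.025 → t=0.263; u2·a0=0.8077·37.170=30.022; a1+a2=23.430 < 30.022 ≤ a1+…+a3=37.170 → R3 fires; D=4 S=15 Q=6 Z=3 E=7
Draw 9: a1=24.300, a2=0.750, a3=10.992, a0=36.042; τ=−ln(0.3904)/36.042=0.026 → t=0.289; u2·a0=0.7751·36.042=27.936; a1+a2=25.050 < 27.936 ≤ a1+…+a3=36.042 → R3 fires; D=3 S=16 Q=6 Z=3 E=7
Draw 10: a1=25.920, a2=0.750, a3=8.244, a0=34.914; τ=−ln(0.1514)/34.914=0.054 → t=0.343 > T=0.3: stop.
At T=0.3: D=3 S=16 Q=6 Z=3 E=7; the largest is S.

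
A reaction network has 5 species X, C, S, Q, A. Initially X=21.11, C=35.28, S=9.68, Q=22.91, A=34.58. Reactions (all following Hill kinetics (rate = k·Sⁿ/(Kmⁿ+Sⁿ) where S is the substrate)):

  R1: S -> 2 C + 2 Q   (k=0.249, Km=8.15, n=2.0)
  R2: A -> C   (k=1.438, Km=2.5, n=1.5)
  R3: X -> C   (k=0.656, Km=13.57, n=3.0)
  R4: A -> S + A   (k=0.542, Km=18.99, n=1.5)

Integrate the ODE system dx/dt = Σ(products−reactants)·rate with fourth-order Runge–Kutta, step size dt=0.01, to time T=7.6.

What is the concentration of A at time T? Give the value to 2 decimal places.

A at T = 23.92

RK4 with dt=0.01: 760 steps to T=7.6. Trajectory (selected grid times):
t=0.00: X=21.11 C=35.28 S=9.68 Q=22.91 A=34.58
t=0.84: X=20.68 C=37.14 S=9.88 Q=23.16 A=33.40
t=1.69: X=20.25 C=39.03 S=10.07 Q=23.41 A=32.20
t=2.53: X=19.83 C=40.88 S=10.25 Q=23.67 A=31.02
t=3.38: X=19.41 C=42.76 S=10.43 Q=23.93 A=29.82
t=4.22: X=19.00 C=44.60 S=10.60 Q=24.19 A=28.64
t=5.07: X=18.59 C=46.47 S=10.76 Q=24.46 A=27.45
t=5.91: X=18.20 C=48.30 S=10.91 Q=24.72 A=26.28
t=6.76: X=17.81 C=50.15 S=11.06 Q=25.00 A=25.09
t=7.60: X=17.43 C=51.97 S=11.19 Q=25.27 A=23.92
Read off A at T=7.6: 23.92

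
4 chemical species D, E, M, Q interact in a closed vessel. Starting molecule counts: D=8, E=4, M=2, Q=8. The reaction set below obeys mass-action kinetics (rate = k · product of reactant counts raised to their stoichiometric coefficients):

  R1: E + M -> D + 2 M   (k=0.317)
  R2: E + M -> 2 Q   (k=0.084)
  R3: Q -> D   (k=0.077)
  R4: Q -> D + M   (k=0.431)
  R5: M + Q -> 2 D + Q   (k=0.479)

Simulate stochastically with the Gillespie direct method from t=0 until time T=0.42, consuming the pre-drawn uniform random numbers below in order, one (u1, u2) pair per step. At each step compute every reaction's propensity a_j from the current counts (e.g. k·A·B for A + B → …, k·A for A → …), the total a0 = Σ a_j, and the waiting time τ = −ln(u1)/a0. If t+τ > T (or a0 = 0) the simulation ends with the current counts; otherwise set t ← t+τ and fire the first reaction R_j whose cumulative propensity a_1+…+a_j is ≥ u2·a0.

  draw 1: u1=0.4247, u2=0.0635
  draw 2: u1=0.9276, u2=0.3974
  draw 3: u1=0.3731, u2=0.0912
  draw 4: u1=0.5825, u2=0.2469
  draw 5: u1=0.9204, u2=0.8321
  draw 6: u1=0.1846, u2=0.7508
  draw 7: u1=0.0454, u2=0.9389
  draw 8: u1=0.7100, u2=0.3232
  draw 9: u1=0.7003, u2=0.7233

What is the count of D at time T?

t=0.000: D=8 E=4 M=2 Q=8
Draw 1: a1=2.536, a2=0.672, a3=0.616, a4=3.448, a5=7.664, a0=14.936; τ=−ln(0.4247)/14.936=0.057 → t=0.057; u2·a0=0.0635·14.936=0.948 ≤ a1=2.536 → R1 fires; D=9 E=3 M=3 Q=8
Draw 2: a1=2.853, a2=0.756, a3=0.616, a4=3.448, a5=11.496, a0=19.169; τ=−ln(0.9276)/19.169=0.004 → t=0.061; u2·a0=0.3974·19.169=7.618; a1+…+a3=4.225 < 7.618 ≤ a1+…+a4=7.673 → R4 fires; D=10 E=3 M=4 Q=7
Draw 3: a1=3.804, a2=1.008, a3=0.539, a4=3.017, a5=13.412, a0=21.780; τ=−ln(0.3731)/21.780=0.045 → t=0.107; u2·a0=0.0912·21.780=1.986 ≤ a1=3.804 → R1 fires; D=11 E=2 M=5 Q=7
Draw 4: a1=3.170, a2=0.840, a3=0.539, a4=3.017, a5=16.765, a0=24.331; τ=−ln(0.5825)/24.331=0.022 → t=0.129; u2·a0=0.2469·24.331=6.007; a1+…+a3=4.549 < 6.007 ≤ a1+…+a4=7.566 → R4 fires; D=12 E=2 M=6 Q=6
Draw 5: a1=3.804, a2=1.008, a3=0.462, a4=2.586, a5=17.244, a0=25.104; τ=−ln(0.9204)/25.104=0.003 → t=0.132; u2·a0=0.8321·25.104=20.889; a1+…+a4=7.860 < 20.889 ≤ a1+…+a5=25.104 → R5 fires; D=14 E=2 M=5 Q=6
Draw 6: a1=3.170, a2=0.840, a3=0.462, a4=2.586, a5=14.370, a0=21.428; τ=−ln(0.1846)/21.428=0.079 → t=0.211; u2·a0=0.7508·21.428=16.088; a1+…+a4=7.058 < 16.088 ≤ a1+…+a5=21.428 → R5 fires; D=16 E=2 M=4 Q=6
Draw 7: a1=2.536, a2=0.672, a3=0.462, a4=2.586, a5=11.496, a0=17.752; τ=−ln(0.0454)/17.752=0.174 → t=0.385; u2·a0=0.9389·17.752=16.667; a1+…+a4=6.256 < 16.667 ≤ a1+…+a5=17.752 → R5 fires; D=18 E=2 M=3 Q=6
Draw 8: a1=1.902, a2=0.504, a3=0.462, a4=2.586, a5=8.622, a0=14.076; τ=−ln(0.7100)/14.076=0.024 → t=0.409; u2·a0=0.3232·14.076=4.549; a1+…+a3=2.868 < 4.549 ≤ a1+…+a4=5.454 → R4 fires; D=19 E=2 M=4 Q=5
Draw 9: a1=2.536, a2=0.672, a3=0.385, a4=2.155, a5=9.580, a0=15.328; τ=−ln(0.7003)/15.328=0.023 → t=0.433 > T=0.42: stop.
Read off D at T=0.42: 19

D at T = 19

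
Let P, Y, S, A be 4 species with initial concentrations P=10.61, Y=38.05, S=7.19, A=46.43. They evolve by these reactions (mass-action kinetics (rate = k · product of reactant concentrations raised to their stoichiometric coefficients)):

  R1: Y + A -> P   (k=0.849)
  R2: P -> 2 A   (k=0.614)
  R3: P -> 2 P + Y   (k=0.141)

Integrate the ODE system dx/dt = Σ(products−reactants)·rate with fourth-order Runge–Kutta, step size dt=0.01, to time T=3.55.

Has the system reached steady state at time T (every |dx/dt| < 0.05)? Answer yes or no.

Steady state at T: no

RK4 with dt=0.01: 355 steps to T=3.55. Trajectory (selected grid times):
t=0.00: P=10.61 Y=38.05 S=7.19 A=46.43
t=0.39: P=42.96 Y=0.33 S=7.19 A=26.28
t=0.79: P=37.79 Y=0.15 S=7.19 A=43.64
t=1.18: P=33.25 Y=0.10 S=7.19 A=58.62
t=1.58: P=29.14 Y=0.07 S=7.19 A=72.14
t=1.97: P=25.62 Y=0.05 S=7.19 A=83.71
t=2.37: P=22.44 Y=0.04 S=7.19 A=94.13
t=2.76: P=19.72 Y=0.03 S=7.19 A=103.05
t=3.16: P=17.28 Y=0.03 S=7.19 A=111.08
t=3.55: P=15.18 Y=0.02 S=7.19 A=117.94
Rates at T: R1=2.1508, R2=9.3215, R3=2.1406
dx/dt at T (Σ net stoichiometry × rate): P=-5.0301, Y=-0.0101, S=+0.0000, A=+16.4922
Largest |dx/dt| is |+16.4922| (A) ≥ 0.05 → not steady.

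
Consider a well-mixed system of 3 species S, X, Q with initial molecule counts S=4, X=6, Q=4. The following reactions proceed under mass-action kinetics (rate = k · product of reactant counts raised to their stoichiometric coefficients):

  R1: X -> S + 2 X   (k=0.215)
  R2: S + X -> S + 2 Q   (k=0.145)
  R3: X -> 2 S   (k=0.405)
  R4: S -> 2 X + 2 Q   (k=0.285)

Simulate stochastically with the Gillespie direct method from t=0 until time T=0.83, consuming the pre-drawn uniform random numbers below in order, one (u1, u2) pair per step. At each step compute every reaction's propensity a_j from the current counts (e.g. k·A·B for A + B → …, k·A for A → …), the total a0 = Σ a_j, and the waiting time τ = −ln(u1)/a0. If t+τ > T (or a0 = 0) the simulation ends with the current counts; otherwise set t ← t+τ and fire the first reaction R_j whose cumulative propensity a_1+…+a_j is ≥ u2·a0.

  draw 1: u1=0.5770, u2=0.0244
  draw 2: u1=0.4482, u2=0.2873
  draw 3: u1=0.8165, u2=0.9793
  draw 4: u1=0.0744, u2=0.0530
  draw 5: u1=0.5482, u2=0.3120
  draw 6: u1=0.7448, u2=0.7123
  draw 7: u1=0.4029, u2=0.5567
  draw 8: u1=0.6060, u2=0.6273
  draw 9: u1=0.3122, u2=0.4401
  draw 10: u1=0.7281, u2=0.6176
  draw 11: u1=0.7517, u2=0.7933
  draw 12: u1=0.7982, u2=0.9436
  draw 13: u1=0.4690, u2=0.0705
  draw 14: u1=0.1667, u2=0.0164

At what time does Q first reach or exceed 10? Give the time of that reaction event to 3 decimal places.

t=0.000: S=4 X=6 Q=4
Draw 1: a1=1.290, a2=3.480, a3=2.430, a4=1.140, a0=8.340; τ=−ln(0.5770)/8.340=0.066 → t=0.066; u2·a0=0.0244·8.340=0.203 ≤ a1=1.290 → R1 fires; S=5 X=7 Q=4
Draw 2: a1=1.505, a2=5.075, a3=2.835, a4=1.425, a0=10.840; τ=−ln(0.4482)/10.840=0.074 → t=0.140; u2·a0=0.2873·10.840=3.114; a1=1.505 < 3.114 ≤ a1+a2=6.580 → R2 fires; S=5 X=6 Q=6
Draw 3: a1=1.290, a2=4.350, a3=2.430, a4=1.425, a0=9.495; τ=−ln(0.8165)/9.495=0.021 → t=0.161; u2·a0=0.9793·9.495=9.298; a1+…+a3=8.070 < 9.298 ≤ a1+…+a4=9.495 → R4 fires; S=4 X=8 Q=8
Draw 4: a1=1.720, a2=4.640, a3=3.240, a4=1.140, a0=10.740; τ=−ln(0.0744)/10.740=0.242 → t=0.403; u2·a0=0.0530·10.740=0.569 ≤ a1=1.720 → R1 fires; S=5 X=9 Q=8
Draw 5: a1=1.935, a2=6.525, a3=3.645, a4=1.425, a0=13.530; τ=−ln(0.5482)/13.530=0.044 → t=0.448; u2·a0=0.3120·13.530=4.221; a1=1.935 < 4.221 ≤ a1+a2=8.460 → R2 fires; S=5 X=8 Q=10
Draw 6: a1=1.720, a2=5.800, a3=3.240, a4=1.425, a0=12.185; τ=−ln(0.7448)/12.185=0.024 → t=0.472; u2·a0=0.7123·12.185=8.679; a1+a2=7.520 < 8.679 ≤ a1+…+a3=10.760 → R3 fires; S=7 X=7 Q=10
Draw 7: a1=1.505, a2=7.105, a3=2.835, a4=1.995, a0=13.440; τ=−ln(0.4029)/13.440=0.068 → t=0.539; u2·a0=0.5567·13.440=7.482; a1=1.505 < 7.482 ≤ a1+a2=8.610 → R2 fires; S=7 X=6 Q=12
Draw 8: a1=1.290, a2=6.090, a3=2.430, a4=1.995, a0=11.805; τ=−ln(0.6060)/11.805=0.042 → t=0.582; u2·a0=0.6273·11.805=7.405; a1+a2=7.380 < 7.405 ≤ a1+…+a3=9.810 → R3 fires; S=9 X=5 Q=12
Draw 9: a1=1.075, a2=6.525, a3=2.025, a4=2.565, a0=12.190; τ=−ln(0.3122)/12.190=0.095 → t=0.677; u2·a0=0.4401·12.190=5.365; a1=1.075 < 5.365 ≤ a1+a2=7.600 → R2 fires; S=9 X=4 Q=14
Draw 10: a1=0.860, a2=5.220, a3=1.620, a4=2.565, a0=10.265; τ=−ln(0.7281)/10.265=0.031 → t=0.708; u2·a0=0.6176·10.265=6.340; a1+a2=6.080 < 6.340 ≤ a1+…+a3=7.700 → R3 fires; S=11 X=3 Q=14
Draw 11: a1=0.645, a2=4.785, a3=1.215, a4=3.135, a0=9.780; τ=−ln(0.7517)/9.780=0.029 → t=0.738; u2·a0=0.7933·9.780=7.758; a1+…+a3=6.645 < 7.758 ≤ a1+…+a4=9.780 → R4 fires; S=10 X=5 Q=16
Draw 12: a1=1.075, a2=7.250, a3=2.025, a4=2.850, a0=13.200; τ=−ln(0.7982)/13.200=0.017 → t=0.755; u2·a0=0.9436·13.200=12.456; a1+…+a3=10.350 < 12.456 ≤ a1+…+a4=13.200 → R4 fires; S=9 X=7 Q=18
Draw 13: a1=1.505, a2=9.135, a3=2.835, a4=2.565, a0=16.040; τ=−ln(0.4690)/16.040=0.047 → t=0.802; u2·a0=0.0705·16.040=1.131 ≤ a1=1.505 → R1 fires; S=10 X=8 Q=18
Draw 14: a1=1.720, a2=11.600, a3=3.240, a4=2.850, a0=19.410; τ=−ln(0.1667)/19.410=0.092 → t=0.894 > T=0.83: stop.
Q first becomes ≥ 10 when it reaches 10 at the event at t=0.448.

Threshold first reached at t = 0.448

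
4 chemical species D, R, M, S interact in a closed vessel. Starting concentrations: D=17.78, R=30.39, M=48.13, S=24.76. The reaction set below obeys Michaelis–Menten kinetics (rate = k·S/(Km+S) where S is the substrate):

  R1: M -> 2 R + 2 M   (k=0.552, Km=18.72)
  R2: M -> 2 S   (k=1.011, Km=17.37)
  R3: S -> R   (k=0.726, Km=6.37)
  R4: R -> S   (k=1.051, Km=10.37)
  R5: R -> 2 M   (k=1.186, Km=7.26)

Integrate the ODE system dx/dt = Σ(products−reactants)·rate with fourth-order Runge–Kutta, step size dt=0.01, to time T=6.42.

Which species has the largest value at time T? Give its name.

RK4 with dt=0.01: 642 steps to T=6.42. Trajectory (selected grid times):
t=0.00: D=17.78 R=30.39 M=48.13 S=24.76
t=0.71: D=17.78 R=30.13 M=49.24 S=25.96
t=1.43: D=17.78 R=29.88 M=50.37 S=27.18
t=2.14: D=17.78 R=29.64 M=51.47 S=28.39
t=2.85: D=17.78 R=29.42 M=52.57 S=29.59
t=3.57: D=17.78 R=29.19 M=53.69 S=30.82
t=4.28: D=17.78 R=28.98 M=54.78 S=32.03
t=4.99: D=17.78 R=28.77 M=55.88 S=33.24
t=5.71: D=17.78 R=28.57 M=56.98 S=34.47
t=6.42: D=17.78 R=28.38 M=58.07 S=35.68
At T=6.42: D=17.78 R=28.38 M=58.07 S=35.68; the largest is M.

Dominant species at T: M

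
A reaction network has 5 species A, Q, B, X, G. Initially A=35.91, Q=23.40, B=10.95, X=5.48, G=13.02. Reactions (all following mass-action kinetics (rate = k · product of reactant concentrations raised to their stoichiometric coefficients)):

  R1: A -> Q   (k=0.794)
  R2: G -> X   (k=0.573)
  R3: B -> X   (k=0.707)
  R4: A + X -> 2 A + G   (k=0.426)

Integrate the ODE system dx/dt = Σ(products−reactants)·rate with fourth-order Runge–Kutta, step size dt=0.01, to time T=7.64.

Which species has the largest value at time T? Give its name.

Dominant species at T: Q

RK4 with dt=0.01: 764 steps to T=7.64. Trajectory (selected grid times):
t=0.00: A=35.91 Q=23.40 B=10.95 X=5.48 G=13.02
t=0.85: A=31.10 Q=47.00 B=6.00 X=1.26 G=22.19
t=1.70: A=25.99 Q=66.09 B=3.29 X=1.47 G=24.69
t=2.55: A=23.20 Q=82.60 B=1.80 X=1.62 G=26.02
t=3.40: A=21.69 Q=97.69 B=0.99 X=1.72 G=26.74
t=4.24: A=20.87 Q=111.86 B=0.55 X=1.78 G=27.12
t=5.09: A=20.43 Q=125.78 B=0.30 X=1.82 G=27.33
t=5.94: A=20.19 Q=139.47 B=0.16 X=1.84 G=27.45
t=6.79: A=20.06 Q=153.05 B=0.09 X=1.85 G=27.51
t=7.64: A=19.99 Q=166.56 B=0.05 X=1.86 G=27.54
At T=7.64: A=19.99 Q=166.56 B=0.05 X=1.86 G=27.54; the largest is Q.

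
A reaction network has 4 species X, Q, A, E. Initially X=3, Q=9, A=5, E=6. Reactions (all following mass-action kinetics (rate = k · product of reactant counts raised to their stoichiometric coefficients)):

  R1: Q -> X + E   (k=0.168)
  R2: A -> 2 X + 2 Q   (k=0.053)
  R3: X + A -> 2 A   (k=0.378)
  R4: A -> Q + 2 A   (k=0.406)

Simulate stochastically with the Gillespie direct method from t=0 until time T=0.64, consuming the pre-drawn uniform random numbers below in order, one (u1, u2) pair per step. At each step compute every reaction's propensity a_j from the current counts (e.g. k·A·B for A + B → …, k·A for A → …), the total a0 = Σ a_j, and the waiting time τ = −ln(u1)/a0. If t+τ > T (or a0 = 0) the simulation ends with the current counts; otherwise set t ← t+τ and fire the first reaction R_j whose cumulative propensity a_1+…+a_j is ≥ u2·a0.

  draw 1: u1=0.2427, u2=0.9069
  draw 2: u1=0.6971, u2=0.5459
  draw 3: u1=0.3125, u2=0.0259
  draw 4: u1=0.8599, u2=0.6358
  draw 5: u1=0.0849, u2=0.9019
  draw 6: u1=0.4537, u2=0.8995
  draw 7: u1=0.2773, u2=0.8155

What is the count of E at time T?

t=0.000: X=3 Q=9 A=5 E=6
Draw 1: a1=1.512, a2=0.265, a3=5.670, a4=2.030, a0=9.477; τ=−ln(0.2427)/9.477=0.149 → t=0.149; u2·a0=0.9069·9.477=8.595; a1+…+a3=7.447 < 8.595 ≤ a1+…+a4=9.477 → R4 fires; X=3 Q=10 A=6 E=6
Draw 2: a1=1.680, a2=0.318, a3=6.804, a4=2.436, a0=11.238; τ=−ln(0.6971)/11.238=0.032 → t=0.182; u2·a0=0.5459·11.238=6.135; a1+a2=1.998 < 6.135 ≤ a1+…+a3=8.802 → R3 fires; X=2 Q=10 A=7 E=6
Draw 3: a1=1.680, a2=0.371, a3=5.292, a4=2.842, a0=10.185; τ=−ln(0.3125)/10.185=0.114 → t=0.296; u2·a0=0.0259·10.185=0.264 ≤ a1=1.680 → R1 fires; X=3 Q=9 A=7 E=7
Draw 4: a1=1.512, a2=0.371, a3=7.938, a4=2.842, a0=12.663; τ=−ln(0.8599)/12.663=0.012 → t=0.308; u2·a0=0.6358·12.663=8.051; a1+a2=1.883 < 8.051 ≤ a1+…+a3=9.821 → R3 fires; X=2 Q=9 A=8 E=7
Draw 5: a1=1.512, a2=0.424, a3=6.048, a4=3.248, a0=11.232; τ=−ln(0.0849)/11.232=0.220 → t=0.527; u2·a0=0.9019·11.232=10.130; a1+…+a3=7.984 < 10.130 ≤ a1+…+a4=11.232 → R4 fires; X=2 Q=10 A=9 E=7
Draw 6: a1=1.680, a2=0.477, a3=6.804, a4=3.654, a0=12.615; τ=−ln(0.4537)/12.615=0.063 → t=0.590; u2·a0=0.8995·12.615=11.347; a1+…+a3=8.961 < 11.347 ≤ a1+…+a4=12.615 → R4 fires; X=2 Q=11 A=10 E=7
Draw 7: a1=1.848, a2=0.530, a3=7.560, a4=4.060, a0=13.998; τ=−ln(0.2773)/13.998=0.092 → t=0.681 > T=0.64: stop.
Read off E at T=0.64: 7

E at T = 7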